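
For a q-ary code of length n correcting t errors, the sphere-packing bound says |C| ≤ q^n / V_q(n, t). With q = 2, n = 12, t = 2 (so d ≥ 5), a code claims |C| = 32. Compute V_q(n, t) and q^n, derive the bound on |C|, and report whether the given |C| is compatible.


V_q(n, t) = 79, q^n = 4096, Hamming bound = 51, |C| = 32 ≤ bound (satisfied).

Step 1: Compute V_q(n, t) = Σ_{j=0}^2 C(n, j) (q−1)^j.
  j = 0: C(12,0)·(1)^0 = 1·1 = 1.
  j = 1: C(12,1)·(1)^1 = 12·1 = 12.
  j = 2: C(12,2)·(1)^2 = 66·1 = 66.
  V_q(n, t) = 1 + 12 + 66 = 79.
Step 2: q^n = 2^12 = 4096.
Step 3: Hamming bound ⌊q^n / V_q(n,t)⌋ = ⌊4096/79⌋ = 51.
Step 4: Compare |C| = 32 to 51: satisfied.
The claimed |C| lies below the Hamming bound.


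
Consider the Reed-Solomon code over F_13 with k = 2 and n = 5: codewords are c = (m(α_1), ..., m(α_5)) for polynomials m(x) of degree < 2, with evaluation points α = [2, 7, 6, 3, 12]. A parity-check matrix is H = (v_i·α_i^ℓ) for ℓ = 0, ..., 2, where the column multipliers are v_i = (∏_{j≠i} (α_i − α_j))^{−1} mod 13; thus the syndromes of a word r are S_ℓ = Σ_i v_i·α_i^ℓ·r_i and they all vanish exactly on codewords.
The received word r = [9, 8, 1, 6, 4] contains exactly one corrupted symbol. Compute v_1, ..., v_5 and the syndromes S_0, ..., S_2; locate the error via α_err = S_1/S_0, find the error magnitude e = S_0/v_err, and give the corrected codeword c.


S = (2, 4, 8), error at position 1, error magnitude e = 10, c = [12, 8, 1, 6, 4].

Step 1: column multipliers v_i = (∏_{j≠i}(α_i − α_j))^{−1} mod 13.
  i = 1 (α = 2): (2−7)(2−6)(2−3)(2−12) = (−5)·(−4)·(−1)·(−10) = 200 ≡ 5, so v_1 = 5^{−1} = 8 (mod 13).
  i = 2 (α = 7): (7−2)(7−6)(7−3)(7−12) = 5·1·4·(−5) = −100 ≡ 4, so v_2 = 4^{−1} = 10 (mod 13).
  i = 3 (α = 6): (6−2)(6−7)(6−3)(6−12) = 4·(−1)·3·(−6) = 72 ≡ 7, so v_3 = 7^{−1} = 2 (mod 13).
  i = 4 (α = 3): (3−2)(3−7)(3−6)(3−12) = 1·(−4)·(−3)·(−9) = −108 ≡ 9, so v_4 = 9^{−1} = 3 (mod 13).
  i = 5 (α = 12): (12−2)(12−7)(12−6)(12−3) = 10·5·6·9 = 2700 ≡ 9, so v_5 = 9^{−1} = 3 (mod 13).
  v = [8, 10, 2, 3, 3].
Step 2: syndromes of r = [9, 8, 1, 6, 4] (all sums mod 13).
  S_0 = Σ v_i r_i = 8·9 + 10·8 + 2·1 + 3·6 + 3·4 = 184 ≡ 2.
  S_1 = Σ v_i α_i r_i = 8·2·9 + 10·7·8 + 2·6·1 + 3·3·6 + 3·12·4 = 914 ≡ 4.
  α_i^2 mod 13 = [4, 10, 10, 9, 1].
  S_2 = Σ v_i α_i^2 r_i = 8·4·9 + 10·10·8 + 2·10·1 + 3·9·6 + 3·1·4 = 1282 ≡ 8.
  S = (2, 4, 8) ≠ 0, so r is not a codeword (an error is present).
Step 3: locate the error. For a single error e at position i, S_ℓ = v_i·e·α_i^ℓ, so α_err = S_1/S_0.
  S_0^{−1} = 2^{−1} = 7 (mod 13), so α_err = 4·7 = 28 ≡ 2 = α_1. Error position i = 1.
  Consistency check: S_2/S_1 = 8·10 = 80 ≡ 2 = α_err ✓ (single-error assumption holds).
Step 4: error magnitude e = S_0/v_1 = S_0·∏_{j≠1}(α_1 − α_j) = 2·5 = 10 ≡ 10 (mod 13).
Step 5: correct position 1: c_1 = r_1 − e = 9 − 10 ≡ 12 (mod 13). Hence c = [12, 8, 1, 6, 4].
  Check: interpolating c through the α_i gives m(x) = 11 + 7·x (degree < 2) with m(α_i) = c_i for every i, so c is indeed a codeword.


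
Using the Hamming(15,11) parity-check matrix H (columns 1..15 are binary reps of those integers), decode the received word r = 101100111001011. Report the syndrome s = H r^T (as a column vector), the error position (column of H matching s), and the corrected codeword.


s = (1, 1, 0, 1)^T, error position = 13, corrected codeword c = 101100111001111

Compute s = H r^T mod 2 one row at a time:
  s_1 = 1 + 1 + 0 + 0 + 1 + 0 + 1 + 1 = 5 ≡ 1 (mod 2).
  s_2 = 1 + 0 + 0 + 1 + 1 + 0 + 1 + 1 = 5 ≡ 1 (mod 2).
  s_3 = 0 + 1 + 0 + 1 + 0 + 0 + 1 + 1 = 4 ≡ 0 (mod 2).
  s_4 = 1 + 1 + 0 + 1 + 1 + 0 + 0 + 1 = 5 ≡ 1 (mod 2).
s = (1, 1, 0, 1)^T — this equals column 13 of H (binary 1101), so error is at position 13.
Correct: flip bit 13 of r = 101100111001011 to get c = 101100111001111.


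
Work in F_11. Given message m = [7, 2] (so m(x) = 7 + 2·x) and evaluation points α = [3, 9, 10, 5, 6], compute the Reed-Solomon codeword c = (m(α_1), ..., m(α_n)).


c = [2, 3, 5, 6, 8]

Message polynomial: m(x) = 7 + 2·x (mod 11).
For each evaluation point α_i, compute m(α_i) mod 11:
  α_1 = 3: Horner steps 2 → 2, so m(3) = 2.
  α_2 = 9: Horner steps 2 → 3, so m(9) = 3.
  α_3 = 10: Horner steps 2 → 5, so m(10) = 5.
  α_4 = 5: Horner steps 2 → 6, so m(5) = 6.
  α_5 = 6: Horner steps 2 → 8, so m(6) = 8.
Codeword c = [2, 3, 5, 6, 8] ∈ F_11^5.


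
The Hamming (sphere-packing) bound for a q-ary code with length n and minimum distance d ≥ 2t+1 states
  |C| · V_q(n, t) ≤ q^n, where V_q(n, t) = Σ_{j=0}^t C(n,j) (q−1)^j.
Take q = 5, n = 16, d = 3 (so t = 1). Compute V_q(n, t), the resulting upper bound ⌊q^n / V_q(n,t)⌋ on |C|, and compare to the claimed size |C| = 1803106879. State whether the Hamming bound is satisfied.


V_q(n, t) = 65, q^n = 152587890625, Hamming bound = 2347506009, |C| = 1803106879 ≤ bound (satisfied).

Step 1: Compute V_q(n, t) = Σ_{j=0}^1 C(n, j) (q−1)^j.
  j = 0: C(16,0)·(4)^0 = 1·1 = 1.
  j = 1: C(16,1)·(4)^1 = 16·4 = 64.
  V_q(n, t) = 1 + 64 = 65.
Step 2: q^n = 5^16 = 152587890625.
Step 3: Hamming bound ⌊q^n / V_q(n,t)⌋ = ⌊152587890625/65⌋ = 2347506009.
Step 4: Compare |C| = 1803106879 to 2347506009: satisfied.
The claimed |C| lies below the Hamming bound.


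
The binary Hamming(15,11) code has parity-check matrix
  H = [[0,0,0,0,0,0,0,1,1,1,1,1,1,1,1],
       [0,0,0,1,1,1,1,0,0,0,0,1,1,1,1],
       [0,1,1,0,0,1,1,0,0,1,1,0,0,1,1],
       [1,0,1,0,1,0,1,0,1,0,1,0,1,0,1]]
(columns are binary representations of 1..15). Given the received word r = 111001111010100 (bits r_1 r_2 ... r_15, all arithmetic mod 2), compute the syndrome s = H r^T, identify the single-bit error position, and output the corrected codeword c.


s = (0, 1, 1, 0)^T, error position = 6, corrected codeword c = 111000111010100

Compute s = H r^T mod 2 one row at a time:
  s_1 = 1 + 1 + 0 + 1 + 0 + 1 + 0 + 0 = 4 ≡ 0 (mod 2).
  s_2 = 0 + 0 + 1 + 1 + 0 + 1 + 0 + 0 = 3 ≡ 1 (mod 2).
  s_3 = 1 + 1 + 1 + 1 + 0 + 1 + 0 + 0 = 5 ≡ 1 (mod 2).
  s_4 = 1 + 1 + 0 + 1 + 1 + 1 + 1 + 0 = 6 ≡ 0 (mod 2).
s = (0, 1, 1, 0)^T — this equals column 6 of H (binary 0110), so error is at position 6.
Correct: flip bit 6 of r = 111001111010100 to get c = 111000111010100.


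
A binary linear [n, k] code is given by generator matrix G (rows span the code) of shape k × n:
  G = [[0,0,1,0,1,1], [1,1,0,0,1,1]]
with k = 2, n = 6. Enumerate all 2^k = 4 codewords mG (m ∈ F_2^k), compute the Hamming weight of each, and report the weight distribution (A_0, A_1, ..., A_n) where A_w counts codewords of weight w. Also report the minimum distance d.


Weight distribution: A_0 = 1, A_3 = 2, A_4 = 1. Minimum distance d = 3.

Enumerate all 2^2 = 4 messages m ∈ F_2^2.
For each, compute codeword c = mG in F_2^6, then tally its weight.
  m = 00 → c = 000000, weight = 0.
  m = 10 → c = 001011, weight = 3.
  m = 01 → c = 110011, weight = 4.
  m = 11 → c = 111000, weight = 3.
Tally weights:
  weight 0: 1 codewords.
  weight 3: 2 codewords.
  weight 4: 1 codewords.
Minimum distance d = smallest w > 0 with A_w > 0 = 3.
Sanity: Σ A_w = 4 = 2^2 = 4 ✓.


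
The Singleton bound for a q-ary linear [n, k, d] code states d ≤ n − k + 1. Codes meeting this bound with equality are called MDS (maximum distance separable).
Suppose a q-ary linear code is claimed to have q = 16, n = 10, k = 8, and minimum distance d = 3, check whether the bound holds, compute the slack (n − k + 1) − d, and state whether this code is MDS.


Singleton RHS = n − k + 1 = 3, slack = 0, bound satisfied, MDS.

Singleton bound: d ≤ n − k + 1.
Here n = 10, k = 8, so n − k + 1 = 3.
Given d = 3, check d ≤ 3: YES.
Slack = (n − k + 1) − d = 0.
The code is MDS (slack = 0).
Description: the claimed parameters are [10, 8, 3]_16; such a code would be MDS (meets Singleton bound).


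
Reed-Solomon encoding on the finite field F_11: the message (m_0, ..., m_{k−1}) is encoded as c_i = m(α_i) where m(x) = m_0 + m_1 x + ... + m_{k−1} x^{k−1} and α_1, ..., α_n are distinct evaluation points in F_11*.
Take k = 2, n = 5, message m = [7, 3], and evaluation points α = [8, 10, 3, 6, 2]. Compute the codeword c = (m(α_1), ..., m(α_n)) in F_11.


c = [9, 4, 5, 3, 2]

Message polynomial: m(x) = 7 + 3·x (mod 11).
For each evaluation point α_i, compute m(α_i) mod 11:
  α_1 = 8: Horner steps 3 → 9, so m(8) = 9.
  α_2 = 10: Horner steps 3 → 4, so m(10) = 4.
  α_3 = 3: Horner steps 3 → 5, so m(3) = 5.
  α_4 = 6: Horner steps 3 → 3, so m(6) = 3.
  α_5 = 2: Horner steps 3 → 2, so m(2) = 2.
Codeword c = [9, 4, 5, 3, 2] ∈ F_11^5.


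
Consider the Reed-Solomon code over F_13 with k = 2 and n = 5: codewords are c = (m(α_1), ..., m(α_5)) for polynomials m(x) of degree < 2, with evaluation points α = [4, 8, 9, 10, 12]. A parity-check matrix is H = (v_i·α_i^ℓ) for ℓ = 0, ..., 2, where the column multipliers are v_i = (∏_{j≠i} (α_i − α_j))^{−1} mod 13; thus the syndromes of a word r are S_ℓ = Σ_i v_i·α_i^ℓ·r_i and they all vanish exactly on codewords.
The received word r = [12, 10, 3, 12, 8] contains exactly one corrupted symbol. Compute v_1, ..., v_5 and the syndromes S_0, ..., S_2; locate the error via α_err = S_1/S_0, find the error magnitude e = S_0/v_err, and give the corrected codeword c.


S = (8, 2, 7), error at position 4, error magnitude e = 3, c = [12, 10, 3, 9, 8].

Step 1: column multipliers v_i = (∏_{j≠i}(α_i − α_j))^{−1} mod 13.
  i = 1 (α = 4): (4−8)(4−9)(4−10)(4−12) = (−4)·(−5)·(−6)·(−8) = 960 ≡ 11, so v_1 = 11^{−1} = 6 (mod 13).
  i = 2 (α = 8): (8−4)(8−9)(8−10)(8−12) = 4·(−1)·(−2)·(−4) = −32 ≡ 7, so v_2 = 7^{−1} = 2 (mod 13).
  i = 3 (α = 9): (9−4)(9−8)(9−10)(9−12) = 5·1·(−1)·(−3) = 15 ≡ 2, so v_3 = 2^{−1} = 7 (mod 13).
  i = 4 (α = 10): (10−4)(10−8)(10−9)(10−12) = 6·2·1·(−2) = −24 ≡ 2, so v_4 = 2^{−1} = 7 (mod 13).
  i = 5 (α = 12): (12−4)(12−8)(12−9)(12−10) = 8·4·3·2 = 192 ≡ 10, so v_5 = 10^{−1} = 4 (mod 13).
  v = [6, 2, 7, 7, 4].
Step 2: syndromes of r = [12, 10, 3, 12, 8] (all sums mod 13).
  S_0 = Σ v_i r_i = 6·12 + 2·10 + 7·3 + 7·12 + 4·8 = 229 ≡ 8.
  S_1 = Σ v_i α_i r_i = 6·4·12 + 2·8·10 + 7·9·3 + 7·10·12 + 4·12·8 = 1861 ≡ 2.
  α_i^2 mod 13 = [3, 12, 3, 9, 1].
  S_2 = Σ v_i α_i^2 r_i = 6·3·12 + 2·12·10 + 7·3·3 + 7·9·12 + 4·1·8 = 1307 ≡ 7.
  S = (8, 2, 7) ≠ 0, so r is not a codeword (an error is present).
Step 3: locate the error. For a single error e at position i, S_ℓ = v_i·e·α_i^ℓ, so α_err = S_1/S_0.
  S_0^{−1} = 8^{−1} = 5 (mod 13), so α_err = 2·5 = 10 ≡ 10 = α_4. Error position i = 4.
  Consistency check: S_2/S_1 = 7·7 = 49 ≡ 10 = α_err ✓ (single-error assumption holds).
Step 4: error magnitude e = S_0/v_4 = S_0·∏_{j≠4}(α_4 − α_j) = 8·2 = 16 ≡ 3 (mod 13).
Step 5: correct position 4: c_4 = r_4 − e = 12 − 3 ≡ 9 (mod 13). Hence c = [12, 10, 3, 9, 8].
  Check: interpolating c through the α_i gives m(x) = 1 + 6·x (degree < 2) with m(α_i) = c_i for every i, so c is indeed a codeword.


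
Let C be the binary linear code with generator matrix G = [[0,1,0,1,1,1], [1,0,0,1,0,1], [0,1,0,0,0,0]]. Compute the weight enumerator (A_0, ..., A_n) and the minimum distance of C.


Weight distribution: A_0 = 1, A_1 = 1, A_2 = 1, A_3 = 3, A_4 = 2. Minimum distance d = 1.

Enumerate all 2^3 = 8 messages m ∈ F_2^3.
For each, compute codeword c = mG in F_2^6, then tally its weight.
  m = 000 → c = 000000, weight = 0.
  m = 100 → c = 010111, weight = 4.
  m = 010 → c = 100101, weight = 3.
  m = 110 → c = 110010, weight = 3.
  m = 001 → c = 010000, weight = 1.
  m = 101 → c = 000111, weight = 3.
  m = 011 → c = 110101, weight = 4.
  m = 111 → c = 100010, weight = 2.
Tally weights:
  weight 0: 1 codewords.
  weight 1: 1 codewords.
  weight 2: 1 codewords.
  weight 3: 3 codewords.
  weight 4: 2 codewords.
Minimum distance d = smallest w > 0 with A_w > 0 = 1.
Sanity: Σ A_w = 8 = 2^3 = 8 ✓.


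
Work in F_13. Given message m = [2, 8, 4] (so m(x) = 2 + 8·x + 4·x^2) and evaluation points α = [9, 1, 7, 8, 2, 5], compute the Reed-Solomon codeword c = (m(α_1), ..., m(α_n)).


c = [8, 1, 7, 10, 8, 12]

Message polynomial: m(x) = 2 + 8·x + 4·x^2 (mod 13).
For each evaluation point α_i, compute m(α_i) mod 13:
  α_1 = 9: Horner steps 4 → 5 → 8, so m(9) = 8.
  α_2 = 1: Horner steps 4 → 12 → 1, so m(1) = 1.
  α_3 = 7: Horner steps 4 → 10 → 7, so m(7) = 7.
  α_4 = 8: Horner steps 4 → 1 → 10, so m(8) = 10.
  α_5 = 2: Horner steps 4 → 3 → 8, so m(2) = 8.
  α_6 = 5: Horner steps 4 → 2 → 12, so m(5) = 12.
Codeword c = [8, 1, 7, 10, 8, 12] ∈ F_13^6.


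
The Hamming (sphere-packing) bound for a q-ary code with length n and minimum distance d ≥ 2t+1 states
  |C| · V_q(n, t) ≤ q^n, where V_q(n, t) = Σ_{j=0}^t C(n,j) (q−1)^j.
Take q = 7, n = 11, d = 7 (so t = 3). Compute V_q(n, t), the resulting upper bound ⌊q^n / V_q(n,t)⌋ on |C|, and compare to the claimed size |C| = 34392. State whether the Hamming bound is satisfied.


V_q(n, t) = 37687, q^n = 1977326743, Hamming bound = 52467, |C| = 34392 ≤ bound (satisfied).

Step 1: Compute V_q(n, t) = Σ_{j=0}^3 C(n, j) (q−1)^j.
  j = 0: C(11,0)·(6)^0 = 1·1 = 1.
  j = 1: C(11,1)·(6)^1 = 11·6 = 66.
  j = 2: C(11,2)·(6)^2 = 55·36 = 1980.
  j = 3: C(11,3)·(6)^3 = 165·216 = 35640.
  V_q(n, t) = 1 + 66 + 1980 + 35640 = 37687.
Step 2: q^n = 7^11 = 1977326743.
Step 3: Hamming bound ⌊q^n / V_q(n,t)⌋ = ⌊1977326743/37687⌋ = 52467.
Step 4: Compare |C| = 34392 to 52467: satisfied.
The claimed |C| lies below the Hamming bound.


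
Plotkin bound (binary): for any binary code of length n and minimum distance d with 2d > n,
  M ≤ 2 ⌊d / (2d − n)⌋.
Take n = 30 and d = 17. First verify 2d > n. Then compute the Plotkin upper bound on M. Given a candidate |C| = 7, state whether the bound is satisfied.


Plotkin bound M ≤ 8; given |C| = 7 ≤ bound (satisfied).

Check applicability: 2d = 34, n = 30.
2d − n = 4 > 0, so Plotkin applies.
Compute d/(2d−n) = 17/4 ≈ 4.2500.
⌊d/(2d−n)⌋ = 4.
Plotkin bound: M ≤ 2·4 = 8.
Given |C| = 7, check: satisfied.
This |C| is below the Plotkin bound.


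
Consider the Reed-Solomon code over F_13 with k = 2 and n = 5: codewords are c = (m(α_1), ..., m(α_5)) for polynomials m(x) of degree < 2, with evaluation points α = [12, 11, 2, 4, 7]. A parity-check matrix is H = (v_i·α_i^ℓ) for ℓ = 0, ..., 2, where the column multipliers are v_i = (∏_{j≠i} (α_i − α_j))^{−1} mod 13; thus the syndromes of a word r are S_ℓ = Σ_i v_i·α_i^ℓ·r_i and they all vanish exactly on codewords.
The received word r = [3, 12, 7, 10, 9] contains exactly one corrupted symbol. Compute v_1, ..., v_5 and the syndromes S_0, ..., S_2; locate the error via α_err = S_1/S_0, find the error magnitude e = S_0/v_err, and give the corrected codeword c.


S = (6, 12, 11), error at position 3, error magnitude e = 5, c = [3, 12, 2, 10, 9].

Step 1: column multipliers v_i = (∏_{j≠i}(α_i − α_j))^{−1} mod 13.
  i = 1 (α = 12): (12−11)(12−2)(12−4)(12−7) = 1·10·8·5 = 400 ≡ 10, so v_1 = 10^{−1} = 4 (mod 13).
  i = 2 (α = 11): (11−12)(11−2)(11−4)(11−7) = (−1)·9·7·4 = −252 ≡ 8, so v_2 = 8^{−1} = 5 (mod 13).
  i = 3 (α = 2): (2−12)(2−11)(2−4)(2−7) = (−10)·(−9)·(−2)·(−5) = 900 ≡ 3, so v_3 = 3^{−1} = 9 (mod 13).
  i = 4 (α = 4): (4−12)(4−11)(4−2)(4−7) = (−8)·(−7)·2·(−3) = −336 ≡ 2, so v_4 = 2^{−1} = 7 (mod 13).
  i = 5 (α = 7): (7−12)(7−11)(7−2)(7−4) = (−5)·(−4)·5·3 = 300 ≡ 1, so v_5 = 1^{−1} = 1 (mod 13).
  v = [4, 5, 9, 7, 1].
Step 2: syndromes of r = [3, 12, 7, 10, 9] (all sums mod 13).
  S_0 = Σ v_i r_i = 4·3 + 5·12 + 9·7 + 7·10 + 1·9 = 214 ≡ 6.
  S_1 = Σ v_i α_i r_i = 4·12·3 + 5·11·12 + 9·2·7 + 7·4·10 + 1·7·9 = 1273 ≡ 12.
  α_i^2 mod 13 = [1, 4, 4, 3, 10].
  S_2 = Σ v_i α_i^2 r_i = 4·1·3 + 5·4·12 + 9·4·7 + 7·3·10 + 1·10·9 = 804 ≡ 11.
  S = (6, 12, 11) ≠ 0, so r is not a codeword (an error is present).
Step 3: locate the error. For a single error e at position i, S_ℓ = v_i·e·α_i^ℓ, so α_err = S_1/S_0.
  S_0^{−1} = 6^{−1} = 11 (mod 13), so α_err = 12·11 = 132 ≡ 2 = α_3. Error position i = 3.
  Consistency check: S_2/S_1 = 11·12 = 132 ≡ 2 = α_err ✓ (single-error assumption holds).
Step 4: error magnitude e = S_0/v_3 = S_0·∏_{j≠3}(α_3 − α_j) = 6·3 = 18 ≡ 5 (mod 13).
Step 5: correct position 3: c_3 = r_3 − e = 7 − 5 ≡ 2 (mod 13). Hence c = [3, 12, 2, 10, 9].
  Check: interpolating c through the α_i gives m(x) = 7 + 4·x (degree < 2) with m(α_i) = c_i for every i, so c is indeed a codeword.


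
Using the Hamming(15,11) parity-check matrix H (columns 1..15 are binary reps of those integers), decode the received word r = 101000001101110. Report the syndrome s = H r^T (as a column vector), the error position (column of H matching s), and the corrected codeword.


s = (1, 1, 1, 0)^T, error position = 14, corrected codeword c = 101000001101100

Compute s = H r^T mod 2 one row at a time:
  s_1 = 0 + 1 + 1 + 0 + 1 + 1 + 1 + 0 = 5 ≡ 1 (mod 2).
  s_2 = 0 + 0 + 0 + 0 + 1 + 1 + 1 + 0 = 3 ≡ 1 (mod 2).
  s_3 = 0 + 1 + 0 + 0 + 1 + 0 + 1 + 0 = 3 ≡ 1 (mod 2).
  s_4 = 1 + 1 + 0 + 0 + 1 + 0 + 1 + 0 = 4 ≡ 0 (mod 2).
s = (1, 1, 1, 0)^T — this equals column 14 of H (binary 1110), so error is at position 14.
Correct: flip bit 14 of r = 101000001101110 to get c = 101000001101100.


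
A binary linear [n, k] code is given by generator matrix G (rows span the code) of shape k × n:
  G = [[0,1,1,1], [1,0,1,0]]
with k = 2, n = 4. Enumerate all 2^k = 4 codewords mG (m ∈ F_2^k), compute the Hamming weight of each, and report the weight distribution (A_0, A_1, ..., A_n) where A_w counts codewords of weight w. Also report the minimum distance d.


Weight distribution: A_0 = 1, A_2 = 1, A_3 = 2. Minimum distance d = 2.

Enumerate all 2^2 = 4 messages m ∈ F_2^2.
For each, compute codeword c = mG in F_2^4, then tally its weight.
  m = 00 → c = 0000, weight = 0.
  m = 10 → c = 0111, weight = 3.
  m = 01 → c = 1010, weight = 2.
  m = 11 → c = 1101, weight = 3.
Tally weights:
  weight 0: 1 codewords.
  weight 2: 1 codewords.
  weight 3: 2 codewords.
Minimum distance d = smallest w > 0 with A_w > 0 = 2.
Sanity: Σ A_w = 4 = 2^2 = 4 ✓.


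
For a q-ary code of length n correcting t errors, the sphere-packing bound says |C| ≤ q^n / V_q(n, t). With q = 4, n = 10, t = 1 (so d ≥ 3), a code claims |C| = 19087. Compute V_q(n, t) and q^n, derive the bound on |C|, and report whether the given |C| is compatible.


V_q(n, t) = 31, q^n = 1048576, Hamming bound = 33825, |C| = 19087 ≤ bound (satisfied).

Step 1: Compute V_q(n, t) = Σ_{j=0}^1 C(n, j) (q−1)^j.
  j = 0: C(10,0)·(3)^0 = 1·1 = 1.
  j = 1: C(10,1)·(3)^1 = 10·3 = 30.
  V_q(n, t) = 1 + 30 = 31.
Step 2: q^n = 4^10 = 1048576.
Step 3: Hamming bound ⌊q^n / V_q(n,t)⌋ = ⌊1048576/31⌋ = 33825.
Step 4: Compare |C| = 19087 to 33825: satisfied.
The claimed |C| lies below the Hamming bound.


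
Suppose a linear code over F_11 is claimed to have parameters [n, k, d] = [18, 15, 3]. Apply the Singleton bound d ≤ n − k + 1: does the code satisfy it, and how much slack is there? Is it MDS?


Singleton RHS = n − k + 1 = 4, slack = 1, bound satisfied, not MDS.

Singleton bound: d ≤ n − k + 1.
Here n = 18, k = 15, so n − k + 1 = 4.
Given d = 3, check d ≤ 4: YES.
Slack = (n − k + 1) − d = 1.
The code is NOT MDS (slack = 1 > 0).
Description: the claimed parameters are [18, 15, 3]_11; such a code would be non-MDS.


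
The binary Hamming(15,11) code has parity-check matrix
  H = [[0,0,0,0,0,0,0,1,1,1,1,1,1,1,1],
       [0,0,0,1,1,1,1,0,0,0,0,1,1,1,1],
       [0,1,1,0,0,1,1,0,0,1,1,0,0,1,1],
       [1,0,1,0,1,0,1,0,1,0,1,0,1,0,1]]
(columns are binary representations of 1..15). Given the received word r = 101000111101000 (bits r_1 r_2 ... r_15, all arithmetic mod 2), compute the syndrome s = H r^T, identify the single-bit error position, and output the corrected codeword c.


s = (0, 0, 1, 0)^T, error position = 2, corrected codeword c = 111000111101000

Compute s = H r^T mod 2 one row at a time:
  s_1 = 1 + 1 + 1 + 0 + 1 + 0 + 0 + 0 = 4 ≡ 0 (mod 2).
  s_2 = 0 + 0 + 0 + 1 + 1 + 0 + 0 + 0 = 2 ≡ 0 (mod 2).
  s_3 = 0 + 1 + 0 + 1 + 1 + 0 + 0 + 0 = 3 ≡ 1 (mod 2).
  s_4 = 1 + 1 + 0 + 1 + 1 + 0 + 0 + 0 = 4 ≡ 0 (mod 2).
s = (0, 0, 1, 0)^T — this equals column 2 of H (binary 0010), so error is at position 2.
Correct: flip bit 2 of r = 101000111101000 to get c = 111000111101000.


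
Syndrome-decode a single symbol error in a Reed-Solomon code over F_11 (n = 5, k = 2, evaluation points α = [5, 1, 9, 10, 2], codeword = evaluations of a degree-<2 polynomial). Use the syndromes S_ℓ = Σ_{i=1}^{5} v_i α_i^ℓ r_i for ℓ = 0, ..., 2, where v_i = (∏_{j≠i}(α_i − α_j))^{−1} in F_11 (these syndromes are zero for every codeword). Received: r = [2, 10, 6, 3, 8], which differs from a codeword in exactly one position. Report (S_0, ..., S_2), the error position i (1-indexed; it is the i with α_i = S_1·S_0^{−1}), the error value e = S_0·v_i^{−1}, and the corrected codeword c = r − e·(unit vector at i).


S = (8, 6, 10), error at position 3, error magnitude e = 1, c = [2, 10, 5, 3, 8].

Step 1: column multipliers v_i = (∏_{j≠i}(α_i − α_j))^{−1} mod 11.
  i = 1 (α = 5): (5−1)(5−9)(5−10)(5−2) = 4·(−4)·(−5)·3 = 240 ≡ 9, so v_1 = 9^{−1} = 5 (mod 11).
  i = 2 (α = 1): (1−5)(1−9)(1−10)(1−2) = (−4)·(−8)·(−9)·(−1) = 288 ≡ 2, so v_2 = 2^{−1} = 6 (mod 11).
  i = 3 (α = 9): (9−5)(9−1)(9−10)(9−2) = 4·8·(−1)·7 = −224 ≡ 7, so v_3 = 7^{−1} = 8 (mod 11).
  i = 4 (α = 10): (10−5)(10−1)(10−9)(10−2) = 5·9·1·8 = 360 ≡ 8, so v_4 = 8^{−1} = 7 (mod 11).
  i = 5 (α = 2): (2−5)(2−1)(2−9)(2−10) = (−3)·1·(−7)·(−8) = −168 ≡ 8, so v_5 = 8^{−1} = 7 (mod 11).
  v = [5, 6, 8, 7, 7].
Step 2: syndromes of r = [2, 10, 6, 3, 8] (all sums mod 11).
  S_0 = Σ v_i r_i = 5·2 + 6·10 + 8·6 + 7·3 + 7·8 = 195 ≡ 8.
  S_1 = Σ v_i α_i r_i = 5·5·2 + 6·1·10 + 8·9·6 + 7·10·3 + 7·2·8 = 864 ≡ 6.
  α_i^2 mod 11 = [3, 1, 4, 1, 4].
  S_2 = Σ v_i α_i^2 r_i = 5·3·2 + 6·1·10 + 8·4·6 + 7·1·3 + 7·4·8 = 527 ≡ 10.
  S = (8, 6, 10) ≠ 0, so r is not a codeword (an error is present).
Step 3: locate the error. For a single error e at position i, S_ℓ = v_i·e·α_i^ℓ, so α_err = S_1/S_0.
  S_0^{−1} = 8^{−1} = 7 (mod 11), so α_err = 6·7 = 42 ≡ 9 = α_3. Error position i = 3.
  Consistency check: S_2/S_1 = 10·2 = 20 ≡ 9 = α_err ✓ (single-error assumption holds).
Step 4: error magnitude e = S_0/v_3 = S_0·∏_{j≠3}(α_3 − α_j) = 8·7 = 56 ≡ 1 (mod 11).
Step 5: correct position 3: c_3 = r_3 − e = 6 − 1 ≡ 5 (mod 11). Hence c = [2, 10, 5, 3, 8].
  Check: interpolating c through the α_i gives m(x) = 1 + 9·x (degree < 2) with m(α_i) = c_i for every i, so c is indeed a codeword.


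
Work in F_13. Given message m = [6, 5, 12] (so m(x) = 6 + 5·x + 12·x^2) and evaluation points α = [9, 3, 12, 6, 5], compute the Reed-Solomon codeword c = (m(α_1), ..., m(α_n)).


c = [9, 12, 0, 0, 6]

Message polynomial: m(x) = 6 + 5·x + 12·x^2 (mod 13).
For each evaluation point α_i, compute m(α_i) mod 13:
  α_1 = 9: Horner steps 12 → 9 → 9, so m(9) = 9.
  α_2 = 3: Horner steps 12 → 2 → 12, so m(3) = 12.
  α_3 = 12: Horner steps 12 → 6 → 0, so m(12) = 0.
  α_4 = 6: Horner steps 12 → 12 → 0, so m(6) = 0.
  α_5 = 5: Horner steps 12 → 0 → 6, so m(5) = 6.
Codeword c = [9, 12, 0, 0, 6] ∈ F_13^5.


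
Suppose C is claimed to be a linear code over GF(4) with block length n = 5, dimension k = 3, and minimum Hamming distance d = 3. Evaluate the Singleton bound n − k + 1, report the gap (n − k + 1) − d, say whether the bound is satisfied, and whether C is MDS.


Singleton RHS = n − k + 1 = 3, slack = 0, bound satisfied, MDS.

Singleton bound: d ≤ n − k + 1.
Here n = 5, k = 3, so n − k + 1 = 3.
Given d = 3, check d ≤ 3: YES.
Slack = (n − k + 1) − d = 0.
The code is MDS (slack = 0).
Description: the claimed parameters are [5, 3, 3]_4; such a code would be MDS (meets Singleton bound).


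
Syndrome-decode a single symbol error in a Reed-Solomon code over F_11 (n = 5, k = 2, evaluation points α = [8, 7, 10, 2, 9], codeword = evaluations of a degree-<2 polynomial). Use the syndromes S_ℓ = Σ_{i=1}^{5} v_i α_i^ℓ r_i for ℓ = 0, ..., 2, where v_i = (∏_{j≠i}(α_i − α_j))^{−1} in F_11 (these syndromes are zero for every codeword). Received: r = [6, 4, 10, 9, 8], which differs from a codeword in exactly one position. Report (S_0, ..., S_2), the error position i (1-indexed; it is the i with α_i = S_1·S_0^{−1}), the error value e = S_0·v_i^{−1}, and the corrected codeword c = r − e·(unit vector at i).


S = (6, 1, 2), error at position 4, error magnitude e = 4, c = [6, 4, 10, 5, 8].

Step 1: column multipliers v_i = (∏_{j≠i}(α_i − α_j))^{−1} mod 11.
  i = 1 (α = 8): (8−7)(8−10)(8−2)(8−9) = 1·(−2)·6·(−1) = 12 ≡ 1, so v_1 = 1^{−1} = 1 (mod 11).
  i = 2 (α = 7): (7−8)(7−10)(7−2)(7−9) = (−1)·(−3)·5·(−2) = −30 ≡ 3, so v_2 = 3^{−1} = 4 (mod 11).
  i = 3 (α = 10): (10−8)(10−7)(10−2)(10−9) = 2·3·8·1 = 48 ≡ 4, so v_3 = 4^{−1} = 3 (mod 11).
  i = 4 (α = 2): (2−8)(2−7)(2−10)(2−9) = (−6)·(−5)·(−8)·(−7) = 1680 ≡ 8, so v_4 = 8^{−1} = 7 (mod 11).
  i = 5 (α = 9): (9−8)(9−7)(9−10)(9−2) = 1·2·(−1)·7 = −14 ≡ 8, so v_5 = 8^{−1} = 7 (mod 11).
  v = [1, 4, 3, 7, 7].
Step 2: syndromes of r = [6, 4, 10, 9, 8] (all sums mod 11).
  S_0 = Σ v_i r_i = 1·6 + 4·4 + 3·10 + 7·9 + 7·8 = 171 ≡ 6.
  S_1 = Σ v_i α_i r_i = 1·8·6 + 4·7·4 + 3·10·10 + 7·2·9 + 7·9·8 = 1090 ≡ 1.
  α_i^2 mod 11 = [9, 5, 1, 4, 4].
  S_2 = Σ v_i α_i^2 r_i = 1·9·6 + 4·5·4 + 3·1·10 + 7·4·9 + 7·4·8 = 640 ≡ 2.
  S = (6, 1, 2) ≠ 0, so r is not a codeword (an error is present).
Step 3: locate the error. For a single error e at position i, S_ℓ = v_i·e·α_i^ℓ, so α_err = S_1/S_0.
  S_0^{−1} = 6^{−1} = 2 (mod 11), so α_err = 1·2 = 2 ≡ 2 = α_4. Error position i = 4.
  Consistency check: S_2/S_1 = 2·1 = 2 ≡ 2 = α_err ✓ (single-error assumption holds).
Step 4: error magnitude e = S_0/v_4 = S_0·∏_{j≠4}(α_4 − α_j) = 6·8 = 48 ≡ 4 (mod 11).
Step 5: correct position 4: c_4 = r_4 − e = 9 − 4 ≡ 5 (mod 11). Hence c = [6, 4, 10, 5, 8].
  Check: interpolating c through the α_i gives m(x) = 1 + 2·x (degree < 2) with m(α_i) = c_i for every i, so c is indeed a codeword.


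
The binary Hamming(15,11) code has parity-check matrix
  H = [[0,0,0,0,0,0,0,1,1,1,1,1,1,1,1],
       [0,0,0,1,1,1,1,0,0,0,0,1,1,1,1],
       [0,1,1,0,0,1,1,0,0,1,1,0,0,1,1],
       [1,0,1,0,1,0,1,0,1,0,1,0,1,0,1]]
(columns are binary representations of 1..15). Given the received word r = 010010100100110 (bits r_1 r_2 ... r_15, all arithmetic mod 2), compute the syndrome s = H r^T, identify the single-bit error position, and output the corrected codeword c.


s = (1, 0, 0, 1)^T, error position = 9, corrected codeword c = 010010101100110

Compute s = H r^T mod 2 one row at a time:
  s_1 = 0 + 0 + 1 + 0 + 0 + 1 + 1 + 0 = 3 ≡ 1 (mod 2).
  s_2 = 0 + 1 + 0 + 1 + 0 + 1 + 1 + 0 = 4 ≡ 0 (mod 2).
  s_3 = 1 + 0 + 0 + 1 + 1 + 0 + 1 + 0 = 4 ≡ 0 (mod 2).
  s_4 = 0 + 0 + 1 + 1 + 0 + 0 + 1 + 0 = 3 ≡ 1 (mod 2).
s = (1, 0, 0, 1)^T — this equals column 9 of H (binary 1001), so error is at position 9.
Correct: flip bit 9 of r = 010010100100110 to get c = 010010101100110.


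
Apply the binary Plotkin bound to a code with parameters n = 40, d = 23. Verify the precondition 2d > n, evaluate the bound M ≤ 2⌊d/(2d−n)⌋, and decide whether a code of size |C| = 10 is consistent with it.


Plotkin bound M ≤ 6; given |C| = 10 > bound (violated).

Check applicability: 2d = 46, n = 40.
2d − n = 6 > 0, so Plotkin applies.
Compute d/(2d−n) = 23/6 ≈ 3.8333.
⌊d/(2d−n)⌋ = 3.
Plotkin bound: M ≤ 2·3 = 6.
Given |C| = 10, check: VIOLATED.
This |C| is above the Plotkin bound, so no binary code with n = 40, d = 23 and 10 codewords exists.


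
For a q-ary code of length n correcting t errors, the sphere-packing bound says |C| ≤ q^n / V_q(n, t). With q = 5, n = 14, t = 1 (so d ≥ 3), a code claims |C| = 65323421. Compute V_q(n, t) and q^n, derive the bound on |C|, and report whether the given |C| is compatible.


V_q(n, t) = 57, q^n = 6103515625, Hamming bound = 107079221, |C| = 65323421 ≤ bound (satisfied).

Step 1: Compute V_q(n, t) = Σ_{j=0}^1 C(n, j) (q−1)^j.
  j = 0: C(14,0)·(4)^0 = 1·1 = 1.
  j = 1: C(14,1)·(4)^1 = 14·4 = 56.
  V_q(n, t) = 1 + 56 = 57.
Step 2: q^n = 5^14 = 6103515625.
Step 3: Hamming bound ⌊q^n / V_q(n,t)⌋ = ⌊6103515625/57⌋ = 107079221.
Step 4: Compare |C| = 65323421 to 107079221: satisfied.
The claimed |C| lies below the Hamming bound.


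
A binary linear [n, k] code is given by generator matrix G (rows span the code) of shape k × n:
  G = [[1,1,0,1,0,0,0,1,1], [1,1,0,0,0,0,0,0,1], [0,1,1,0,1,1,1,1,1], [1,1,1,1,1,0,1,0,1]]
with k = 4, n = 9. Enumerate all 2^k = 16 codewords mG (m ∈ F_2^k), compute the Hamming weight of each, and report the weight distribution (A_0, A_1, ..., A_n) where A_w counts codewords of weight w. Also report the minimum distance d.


Weight distribution: A_0 = 1, A_2 = 2, A_3 = 2, A_4 = 3, A_5 = 2, A_6 = 2, A_7 = 4. Minimum distance d = 2.

Enumerate all 2^4 = 16 messages m ∈ F_2^4.
For each, compute codeword c = mG in F_2^9, then tally its weight.
  m = 0000 → c = 000000000, weight = 0.
  m = 1000 → c = 110100011, weight = 5.
  m = 0100 → c = 110000001, weight = 3.
  m = 1100 → c = 000100010, weight = 2.
  m = 0010 → c = 011011111, weight = 7.
  m = 1010 → c = 101111100, weight = 6.
  m = 0110 → c = 101011110, weight = 6.
  m = 1110 → c = 011111101, weight = 7.
  m = 0001 → c = 111110101, weight = 7.
  m = 1001 → c = 001010110, weight = 4.
  m = 0101 → c = 001110100, weight = 4.
  m = 1101 → c = 111010111, weight = 7.
  m = 0011 → c = 100101010, weight = 4.
  m = 1011 → c = 010001001, weight = 3.
  m = 0111 → c = 010101011, weight = 5.
  m = 1111 → c = 100001000, weight = 2.
Tally weights:
  weight 0: 1 codewords.
  weight 2: 2 codewords.
  weight 3: 2 codewords.
  weight 4: 3 codewords.
  weight 5: 2 codewords.
  weight 6: 2 codewords.
  weight 7: 4 codewords.
Minimum distance d = smallest w > 0 with A_w > 0 = 2.
Sanity: Σ A_w = 16 = 2^4 = 16 ✓.


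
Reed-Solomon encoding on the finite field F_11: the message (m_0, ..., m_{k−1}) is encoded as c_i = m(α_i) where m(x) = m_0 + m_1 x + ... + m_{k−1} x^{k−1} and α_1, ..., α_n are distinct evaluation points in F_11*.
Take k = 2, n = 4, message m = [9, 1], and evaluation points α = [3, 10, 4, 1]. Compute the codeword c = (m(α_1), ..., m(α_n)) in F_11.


c = [1, 8, 2, 10]

Message polynomial: m(x) = 9 + 1·x (mod 11).
For each evaluation point α_i, compute m(α_i) mod 11:
  α_1 = 3: Horner steps 1 → 1, so m(3) = 1.
  α_2 = 10: Horner steps 1 → 8, so m(10) = 8.
  α_3 = 4: Horner steps 1 → 2, so m(4) = 2.
  α_4 = 1: Horner steps 1 → 10, so m(1) = 10.
Codeword c = [1, 8, 2, 10] ∈ F_11^4.


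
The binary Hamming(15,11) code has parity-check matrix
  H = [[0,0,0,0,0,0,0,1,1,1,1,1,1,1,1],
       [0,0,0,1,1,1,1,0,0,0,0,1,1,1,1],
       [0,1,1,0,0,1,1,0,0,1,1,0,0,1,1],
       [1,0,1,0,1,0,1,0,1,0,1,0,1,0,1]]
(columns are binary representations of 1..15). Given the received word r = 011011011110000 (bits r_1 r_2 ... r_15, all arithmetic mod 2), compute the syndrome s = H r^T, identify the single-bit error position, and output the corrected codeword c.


s = (0, 0, 1, 0)^T, error position = 2, corrected codeword c = 001011011110000

Compute s = H r^T mod 2 one row at a time:
  s_1 = 1 + 1 + 1 + 1 + 0 + 0 + 0 + 0 = 4 ≡ 0 (mod 2).
  s_2 = 0 + 1 + 1 + 0 + 0 + 0 + 0 + 0 = 2 ≡ 0 (mod 2).
  s_3 = 1 + 1 + 1 + 0 + 1 + 1 + 0 + 0 = 5 ≡ 1 (mod 2).
  s_4 = 0 + 1 + 1 + 0 + 1 + 1 + 0 + 0 = 4 ≡ 0 (mod 2).
s = (0, 0, 1, 0)^T — this equals column 2 of H (binary 0010), so error is at position 2.
Correct: flip bit 2 of r = 011011011110000 to get c = 001011011110000.


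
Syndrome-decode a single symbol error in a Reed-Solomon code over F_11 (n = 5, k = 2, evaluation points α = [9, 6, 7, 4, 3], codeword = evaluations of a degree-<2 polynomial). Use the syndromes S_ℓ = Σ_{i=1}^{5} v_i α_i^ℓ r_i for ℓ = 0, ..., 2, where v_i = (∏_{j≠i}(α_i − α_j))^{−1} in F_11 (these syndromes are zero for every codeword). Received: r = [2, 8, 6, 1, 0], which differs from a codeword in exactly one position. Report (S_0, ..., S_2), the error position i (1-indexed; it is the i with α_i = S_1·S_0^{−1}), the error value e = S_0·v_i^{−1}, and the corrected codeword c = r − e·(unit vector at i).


S = (5, 4, 1), error at position 5, error magnitude e = 8, c = [2, 8, 6, 1, 3].

Step 1: column multipliers v_i = (∏_{j≠i}(α_i − α_j))^{−1} mod 11.
  i = 1 (α = 9): (9−6)(9−7)(9−4)(9−3) = 3·2·5·6 = 180 ≡ 4, so v_1 = 4^{−1} = 3 (mod 11).
  i = 2 (α = 6): (6−9)(6−7)(6−4)(6−3) = (−3)·(−1)·2·3 = 18 ≡ 7, so v_2 = 7^{−1} = 8 (mod 11).
  i = 3 (α = 7): (7−9)(7−6)(7−4)(7−3) = (−2)·1·3·4 = −24 ≡ 9, so v_3 = 9^{−1} = 5 (mod 11).
  i = 4 (α = 4): (4−9)(4−6)(4−7)(4−3) = (−5)·(−2)·(−3)·1 = −30 ≡ 3, so v_4 = 3^{−1} = 4 (mod 11).
  i = 5 (α = 3): (3−9)(3−6)(3−7)(3−4) = (−6)·(−3)·(−4)·(−1) = 72 ≡ 6, so v_5 = 6^{−1} = 2 (mod 11).
  v = [3, 8, 5, 4, 2].
Step 2: syndromes of r = [2, 8, 6, 1, 0] (all sums mod 11).
  S_0 = Σ v_i r_i = 3·2 + 8·8 + 5·6 + 4·1 + 2·0 = 104 ≡ 5.
  S_1 = Σ v_i α_i r_i = 3·9·2 + 8·6·8 + 5·7·6 + 4·4·1 + 2·3·0 = 664 ≡ 4.
  α_i^2 mod 11 = [4, 3, 5, 5, 9].
  S_2 = Σ v_i α_i^2 r_i = 3·4·2 + 8·3·8 + 5·5·6 + 4·5·1 + 2·9·0 = 386 ≡ 1.
  S = (5, 4, 1) ≠ 0, so r is not a codeword (an error is present).
Step 3: locate the error. For a single error e at position i, S_ℓ = v_i·e·α_i^ℓ, so α_err = S_1/S_0.
  S_0^{−1} = 5^{−1} = 9 (mod 11), so α_err = 4·9 = 36 ≡ 3 = α_5. Error position i = 5.
  Consistency check: S_2/S_1 = 1·3 = 3 ≡ 3 = α_err ✓ (single-error assumption holds).
Step 4: error magnitude e = S_0/v_5 = S_0·∏_{j≠5}(α_5 − α_j) = 5·6 = 30 ≡ 8 (mod 11).
Step 5: correct position 5: c_5 = r_5 − e = 0 − 8 ≡ 3 (mod 11). Hence c = [2, 8, 6, 1, 3].
  Check: interpolating c through the α_i gives m(x) = 9 + 9·x (degree < 2) with m(α_i) = c_i for every i, so c is indeed a codeword.


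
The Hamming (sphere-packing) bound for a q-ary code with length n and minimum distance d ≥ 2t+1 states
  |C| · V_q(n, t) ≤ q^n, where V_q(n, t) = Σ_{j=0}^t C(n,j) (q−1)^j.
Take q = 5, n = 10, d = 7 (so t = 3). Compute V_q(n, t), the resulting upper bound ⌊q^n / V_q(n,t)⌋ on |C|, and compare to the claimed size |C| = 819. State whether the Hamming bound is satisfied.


V_q(n, t) = 8441, q^n = 9765625, Hamming bound = 1156, |C| = 819 ≤ bound (satisfied).

Step 1: Compute V_q(n, t) = Σ_{j=0}^3 C(n, j) (q−1)^j.
  j = 0: C(10,0)·(4)^0 = 1·1 = 1.
  j = 1: C(10,1)·(4)^1 = 10·4 = 40.
  j = 2: C(10,2)·(4)^2 = 45·16 = 720.
  j = 3: C(10,3)·(4)^3 = 120·64 = 7680.
  V_q(n, t) = 1 + 40 + 720 + 7680 = 8441.
Step 2: q^n = 5^10 = 9765625.
Step 3: Hamming bound ⌊q^n / V_q(n,t)⌋ = ⌊9765625/8441⌋ = 1156.
Step 4: Compare |C| = 819 to 1156: satisfied.
The claimed |C| lies below the Hamming bound.


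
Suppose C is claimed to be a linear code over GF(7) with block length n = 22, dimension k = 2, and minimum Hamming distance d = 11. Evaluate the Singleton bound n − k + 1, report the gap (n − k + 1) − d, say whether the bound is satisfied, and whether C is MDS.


Singleton RHS = n − k + 1 = 21, slack = 10, bound satisfied, not MDS.

Singleton bound: d ≤ n − k + 1.
Here n = 22, k = 2, so n − k + 1 = 21.
Given d = 11, check d ≤ 21: YES.
Slack = (n − k + 1) − d = 10.
The code is NOT MDS (slack = 10 > 0).
Description: the claimed parameters are [22, 2, 11]_7; such a code would be non-MDS.


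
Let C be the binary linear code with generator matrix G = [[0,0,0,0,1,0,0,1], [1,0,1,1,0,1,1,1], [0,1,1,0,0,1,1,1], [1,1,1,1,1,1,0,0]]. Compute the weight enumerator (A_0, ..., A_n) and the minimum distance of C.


Weight distribution: A_0 = 1, A_2 = 2, A_3 = 4, A_4 = 1, A_5 = 4, A_6 = 4. Minimum distance d = 2.

Enumerate all 2^4 = 16 messages m ∈ F_2^4.
For each, compute codeword c = mG in F_2^8, then tally its weight.
  m = 0000 → c = 00000000, weight = 0.
  m = 1000 → c = 00001001, weight = 2.
  m = 0100 → c = 10110111, weight = 6.
  m = 1100 → c = 10111110, weight = 6.
  m = 0010 → c = 01100111, weight = 5.
  m = 1010 → c = 01101110, weight = 5.
  m = 0110 → c = 11010000, weight = 3.
  m = 1110 → c = 11011001, weight = 5.
  m = 0001 → c = 11111100, weight = 6.
  m = 1001 → c = 11110101, weight = 6.
  m = 0101 → c = 01001011, weight = 4.
  m = 1101 → c = 01000010, weight = 2.
  m = 0011 → c = 10011011, weight = 5.
  m = 1011 → c = 10010010, weight = 3.
  m = 0111 → c = 00101100, weight = 3.
  m = 1111 → c = 00100101, weight = 3.
Tally weights:
  weight 0: 1 codewords.
  weight 2: 2 codewords.
  weight 3: 4 codewords.
  weight 4: 1 codewords.
  weight 5: 4 codewords.
  weight 6: 4 codewords.
Minimum distance d = smallest w > 0 with A_w > 0 = 2.
Sanity: Σ A_w = 16 = 2^4 = 16 ✓.


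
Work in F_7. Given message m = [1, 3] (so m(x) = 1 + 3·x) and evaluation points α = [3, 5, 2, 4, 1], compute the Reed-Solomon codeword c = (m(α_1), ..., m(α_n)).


c = [3, 2, 0, 6, 4]

Message polynomial: m(x) = 1 + 3·x (mod 7).
For each evaluation point α_i, compute m(α_i) mod 7:
  α_1 = 3: Horner steps 3 → 3, so m(3) = 3.
  α_2 = 5: Horner steps 3 → 2, so m(5) = 2.
  α_3 = 2: Horner steps 3 → 0, so m(2) = 0.
  α_4 = 4: Horner steps 3 → 6, so m(4) = 6.
  α_5 = 1: Horner steps 3 → 4, so m(1) = 4.
Codeword c = [3, 2, 0, 6, 4] ∈ F_7^5.


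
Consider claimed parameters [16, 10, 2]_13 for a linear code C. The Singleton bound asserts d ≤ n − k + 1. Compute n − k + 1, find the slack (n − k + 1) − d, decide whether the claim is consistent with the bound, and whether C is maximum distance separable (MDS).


Singleton RHS = n − k + 1 = 7, slack = 5, bound satisfied, not MDS.

Singleton bound: d ≤ n − k + 1.
Here n = 16, k = 10, so n − k + 1 = 7.
Given d = 2, check d ≤ 7: YES.
Slack = (n − k + 1) − d = 5.
The code is NOT MDS (slack = 5 > 0).
Description: the claimed parameters are [16, 10, 2]_13; such a code would be non-MDS.


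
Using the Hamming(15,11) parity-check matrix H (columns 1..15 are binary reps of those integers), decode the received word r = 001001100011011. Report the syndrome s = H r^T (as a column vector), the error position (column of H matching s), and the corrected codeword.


s = (0, 1, 0, 0)^T, error position = 4, corrected codeword c = 001101100011011

Compute s = H r^T mod 2 one row at a time:
  s_1 = 0 + 0 + 0 + 1 + 1 + 0 + 1 + 1 = 4 ≡ 0 (mod 2).
  s_2 = 0 + 0 + 1 + 1 + 1 + 0 + 1 + 1 = 5 ≡ 1 (mod 2).
  s_3 = 0 + 1 + 1 + 1 + 0 + 1 + 1 + 1 = 6 ≡ 0 (mod 2).
  s_4 = 0 + 1 + 0 + 1 + 0 + 1 + 0 + 1 = 4 ≡ 0 (mod 2).
s = (0, 1, 0, 0)^T — this equals column 4 of H (binary 0100), so error is at position 4.
Correct: flip bit 4 of r = 001001100011011 to get c = 001101100011011.


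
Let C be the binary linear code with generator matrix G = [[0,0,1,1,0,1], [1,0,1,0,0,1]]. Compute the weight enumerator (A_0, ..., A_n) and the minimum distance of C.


Weight distribution: A_0 = 1, A_2 = 1, A_3 = 2. Minimum distance d = 2.

Enumerate all 2^2 = 4 messages m ∈ F_2^2.
For each, compute codeword c = mG in F_2^6, then tally its weight.
  m = 00 → c = 000000, weight = 0.
  m = 10 → c = 001101, weight = 3.
  m = 01 → c = 101001, weight = 3.
  m = 11 → c = 100100, weight = 2.
Tally weights:
  weight 0: 1 codewords.
  weight 2: 1 codewords.
  weight 3: 2 codewords.
Minimum distance d = smallest w > 0 with A_w > 0 = 2.
Sanity: Σ A_w = 4 = 2^2 = 4 ✓.
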